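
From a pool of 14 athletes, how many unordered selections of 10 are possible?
C(14,10) = 14!/(10!×4!) = 1001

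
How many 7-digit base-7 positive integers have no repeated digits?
First digit: 6 choices (nonzero). Then descending: 6 × 6 × 5 × 4 × 3 × 2 × 1 = 4320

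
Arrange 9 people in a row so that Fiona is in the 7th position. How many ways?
Fix one position: (9-1)! = 40320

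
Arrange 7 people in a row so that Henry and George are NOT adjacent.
Total - adjacent = 7! - (7-1)!×2 = 5040 - 1440 = 3600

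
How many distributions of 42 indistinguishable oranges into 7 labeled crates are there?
C(42+7-1, 7-1) = C(48, 6) = 12271512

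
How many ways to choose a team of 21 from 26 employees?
C(26,21) = 26!/(21!×5!) = 65780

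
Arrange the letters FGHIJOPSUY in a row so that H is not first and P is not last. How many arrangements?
By inclusion-exclusion: 10! - 2×(10-1)! + (10-2)! = 3628800 - 725760 + 40320 = 2943360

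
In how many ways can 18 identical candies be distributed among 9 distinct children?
C(18+9-1, 9-1) = C(26, 8) = 1562275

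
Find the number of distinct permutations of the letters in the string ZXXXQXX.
7! / (1! × 1! × 5!) = 42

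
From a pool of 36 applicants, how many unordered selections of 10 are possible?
C(36,10) = 36!/(10!×26!) = 254186856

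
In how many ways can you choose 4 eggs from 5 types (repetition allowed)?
C(4+5-1, 5-1) = C(8, 4) = 70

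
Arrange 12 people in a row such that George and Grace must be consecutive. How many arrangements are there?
Treat the 2 as one block: (12-2+1)! × 2! = 39916800 × 2 = 79833600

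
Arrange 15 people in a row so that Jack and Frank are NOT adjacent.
Total - adjacent = 15! - (15-1)!×2 = 1307674368000 - 174356582400 = 1133317785600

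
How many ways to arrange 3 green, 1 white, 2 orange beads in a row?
6! / (3! × 1! × 2!) = 60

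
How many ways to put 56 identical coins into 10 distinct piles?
C(56+10-1, 10-1) = C(65, 9) = 31966749880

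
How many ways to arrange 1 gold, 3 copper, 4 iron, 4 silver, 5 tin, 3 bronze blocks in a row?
20! / (1! × 3! × 4! × 4! × 5! × 3!) = 977728752000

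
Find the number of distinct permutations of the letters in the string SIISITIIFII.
11! / (1! × 2! × 7! × 1!) = 3960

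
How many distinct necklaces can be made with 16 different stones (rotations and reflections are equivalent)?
(16-1)!/2 = 1307674368000/2 = 653837184000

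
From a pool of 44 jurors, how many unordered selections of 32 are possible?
C(44,32) = 44!/(32!×12!) = 21090682613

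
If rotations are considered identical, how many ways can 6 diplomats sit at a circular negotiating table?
Circular: fix one position, arrange the rest. (6-1)! = 120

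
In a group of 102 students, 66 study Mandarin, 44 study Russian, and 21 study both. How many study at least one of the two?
|A∪B| = |A| + |B| - |A∩B| = 66 + 44 - 21 = 89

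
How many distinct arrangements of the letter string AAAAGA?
6! / (5! × 1!) = 6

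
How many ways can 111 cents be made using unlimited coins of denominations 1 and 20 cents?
Coefficient of x^111 in 1/(1-x^1) · 1/(1-x^20). Use j coins of 20 for j = 0..⌊111/20⌋ = 5, the rest in 1s: 5 + 1 = 6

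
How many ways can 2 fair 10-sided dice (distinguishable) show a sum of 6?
Coefficient of x^6 in (x + x² + ... + x^10)^2. By inclusion-exclusion on dice exceeding 10: Σ_j (-1)^j C(2,j)·C(6-1-10j, 1) = C(2,0)·C(5,1) = 1·5 = 5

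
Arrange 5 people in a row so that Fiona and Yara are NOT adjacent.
Total - adjacent = 5! - (5-1)!×2 = 120 - 48 = 72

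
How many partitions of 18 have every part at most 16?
Let r_j(i) = number of partitions of i into parts ≤ j, for i = 0..18. r_1(i) = 1 for all i; r_j(i) = r_{j-1}(i) + r_j(i-j). Rows j = 2..16: ≤2: 1 1 2 2 3 3 4 4 5 5 6 6 7 7 8 8 9 9 10; ≤3: 1 1 2 3 4 5 7 8 10 12 14 16 19 21 24 27 30 33 37; ≤4: 1 1 2 3 5 6 9 11 15 18 23 27 34 39 47 54 64 72 84; ≤5: 1 1 2 3 5 7 10 13 18 23 30 37 47 57 70 84 101 119 141; ≤6: 1 1 2 3 5 7 11 14 20 26 35 44 58 71 90 110 136 163 199; ≤7: 1 1 2 3 5 7 11 15 21 28 38 49 65 82 105 131 164 201 248; ≤8: 1 1 2 3 5 7 11 15 22 29 40 52 70 89 116 146 186 230 288; ≤9: 1 1 2 3 5 7 11 15 22 30 41 54 73 94 123 157 201 252 318; ≤10: 1 1 2 3 5 7 11 15 22 30 42 55 75 97 128 164 212 267 340; ≤11: 1 1 2 3 5 7 11 15 22 30 42 56 76 99 131 169 219 278 355; ≤12: 1 1 2 3 5 7 11 15 22 30 42 56 77 100 133 172 224 285 366; ≤13: 1 1 2 3 5 7 11 15 22 30 42 56 77 101 134 174 227 290 373; ≤14: 1 1 2 3 5 7 11 15 22 30 42 56 77 101 135 175 229 293 378; ≤15: 1 1 2 3 5 7 11 15 22 30 42 56 77 101 135 176 230 295 381; ≤16: 1 1 2 3 5 7 11 15 22 30 42 56 77 101 135 176 231 296 383. r_16(18) = 383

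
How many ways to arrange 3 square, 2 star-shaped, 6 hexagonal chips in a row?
11! / (3! × 2! × 6!) = 4620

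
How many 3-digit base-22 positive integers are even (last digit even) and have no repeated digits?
Last∈{0,2,4,6,8,10,12,14,16,18,20}. Last=0: 420. Last nonzero: 10×20×P(20,1) = 4000. Total = 4420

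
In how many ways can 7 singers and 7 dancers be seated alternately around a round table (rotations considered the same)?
Fix one of the singers: (7-1)! ways for the remaining singers, × 7! ways for the dancers = 720 × 5040 = 3628800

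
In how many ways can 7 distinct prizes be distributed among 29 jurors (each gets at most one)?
P(29,7) = 29!/(29-7)! = 7866331200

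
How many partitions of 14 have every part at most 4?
Let r_j(i) = number of partitions of i into parts ≤ j, for i = 0..14. r_1(i) = 1 for all i; r_j(i) = r_{j-1}(i) + r_j(i-j). Rows j = 2..4: ≤2: 1 1 2 2 3 3 4 4 5 5 6 6 7 7 8; ≤3: 1 1 2 3 4 5 7 8 10 12 14 16 19 21 24; ≤4: 1 1 2 3 5 6 9 11 15 18 23 27 34 39 47. r_4(14) = 47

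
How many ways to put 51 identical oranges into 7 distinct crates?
C(51+7-1, 7-1) = C(57, 6) = 36288252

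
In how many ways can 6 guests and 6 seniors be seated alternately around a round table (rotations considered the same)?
Fix one of the guests: (6-1)! ways for the remaining guests, × 6! ways for the seniors = 120 × 720 = 86400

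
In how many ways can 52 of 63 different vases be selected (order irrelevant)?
C(63,52) = 63!/(52!×11!) = 615790256823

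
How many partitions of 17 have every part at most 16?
Let r_j(i) = number of partitions of i into parts ≤ j, for i = 0..17. r_1(i) = 1 for all i; r_j(i) = r_{j-1}(i) + r_j(i-j). Rows j = 2..16: ≤2: 1 1 2 2 3 3 4 4 5 5 6 6 7 7 8 8 9 9; ≤3: 1 1 2 3 4 5 7 8 10 12 14 16 19 21 24 27 30 33; ≤4: 1 1 2 3 5 6 9 11 15 18 23 27 34 39 47 54 64 72; ≤5: 1 1 2 3 5 7 10 13 18 23 30 37 47 57 70 84 101 119; ≤6: 1 1 2 3 5 7 11 14 20 26 35 44 58 71 90 110 136 163; ≤7: 1 1 2 3 5 7 11 15 21 28 38 49 65 82 105 131 164 201; ≤8: 1 1 2 3 5 7 11 15 22 29 40 52 70 89 116 146 186 230; ≤9: 1 1 2 3 5 7 11 15 22 30 41 54 73 94 123 157 201 252; ≤10: 1 1 2 3 5 7 11 15 22 30 42 55 75 97 128 164 212 267; ≤11: 1 1 2 3 5 7 11 15 22 30 42 56 76 99 131 169 219 278; ≤12: 1 1 2 3 5 7 11 15 22 30 42 56 77 100 133 172 224 285; ≤13: 1 1 2 3 5 7 11 15 22 30 42 56 77 101 134 174 227 290; ≤14: 1 1 2 3 5 7 11 15 22 30 42 56 77 101 135 175 229 293; ≤15: 1 1 2 3 5 7 11 15 22 30 42 56 77 101 135 176 230 295; ≤16: 1 1 2 3 5 7 11 15 22 30 42 56 77 101 135 176 231 296. r_16(17) = 296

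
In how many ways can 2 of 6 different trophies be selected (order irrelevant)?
C(6,2) = 6!/(2!×4!) = 15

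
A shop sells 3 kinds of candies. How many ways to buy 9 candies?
C(9+3-1, 3-1) = C(11, 2) = 55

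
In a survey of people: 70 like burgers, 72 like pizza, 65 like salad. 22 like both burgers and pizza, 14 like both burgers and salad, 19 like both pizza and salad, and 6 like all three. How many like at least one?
|A∪B∪C| = 70+72+65-22-14-19+6 = 158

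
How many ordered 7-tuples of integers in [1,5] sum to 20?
Coefficient of x^20 in (x + x² + ... + x^5)^7. By inclusion-exclusion on dice exceeding 5: Σ_j (-1)^j C(7,j)·C(20-1-5j, 6) = C(7,0)·C(19,6) - C(7,1)·C(14,6) + C(7,2)·C(9,6) = 1·27132 - 7·3003 + 21·84 = 7875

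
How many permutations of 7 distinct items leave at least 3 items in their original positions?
Exactly j fixed points: C(7,j)·!(7-j); sum over j ≥ 3 (derangement numbers via !m = (m-1)·(!(m-1) + !(m-2)): !0..!4 = 1, 0, 1, 2, 9). Σ_{j=3}^{7} C(7,j)·!(7-j) = C(7,3)·!4 + C(7,4)·!3 + C(7,5)·!2 + C(7,6)·!1 + C(7,7)·!0 = 35·9 + 35·2 + 21·1 + 7·0 + 1·1 = 407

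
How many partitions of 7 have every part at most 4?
Let r_j(i) = number of partitions of i into parts ≤ j, for i = 0..7. r_1(i) = 1 for all i; r_j(i) = r_{j-1}(i) + r_j(i-j). Rows j = 2..4: ≤2: 1 1 2 2 3 3 4 4; ≤3: 1 1 2 3 4 5 7 8; ≤4: 1 1 2 3 5 6 9 11. r_4(7) = 11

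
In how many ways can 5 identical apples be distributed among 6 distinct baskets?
C(5+6-1, 6-1) = C(10, 5) = 252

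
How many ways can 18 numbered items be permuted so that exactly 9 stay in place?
Choose the 9 fixed points C(18,9) = 48620, derange the rest: !9 = Σ_{j=0}^{9} (-1)^j·9!/j! = 362880 - 362880 + 181440 - 60480 + 15120 - 3024 + 504 - 72 + 9 - 1 = 133496. Product = 48620 × 133496 = 6490575520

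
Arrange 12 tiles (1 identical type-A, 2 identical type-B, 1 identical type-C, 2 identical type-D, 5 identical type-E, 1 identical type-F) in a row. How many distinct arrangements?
12! / (1! × 2! × 1! × 2! × 5! × 1!) = 997920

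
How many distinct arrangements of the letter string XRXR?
4! / (2! × 2!) = 6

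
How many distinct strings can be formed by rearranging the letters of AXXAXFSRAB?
10! / (1! × 3! × 1! × 1! × 3! × 1!) = 100800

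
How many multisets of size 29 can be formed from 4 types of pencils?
C(29+4-1, 4-1) = C(32, 3) = 4960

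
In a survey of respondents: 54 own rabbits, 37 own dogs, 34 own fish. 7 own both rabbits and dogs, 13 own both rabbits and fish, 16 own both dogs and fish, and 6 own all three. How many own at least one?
|A∪B∪C| = 54+37+34-7-13-16+6 = 95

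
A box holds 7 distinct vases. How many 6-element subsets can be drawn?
C(7,6) = 7!/(6!×1!) = 7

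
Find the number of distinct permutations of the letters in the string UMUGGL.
6! / (1! × 2! × 2! × 1!) = 180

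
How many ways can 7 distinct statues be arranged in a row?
7! = 5040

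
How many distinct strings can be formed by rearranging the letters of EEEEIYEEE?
9! / (1! × 7! × 1!) = 72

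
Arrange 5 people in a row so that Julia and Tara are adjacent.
Treat as block: (5-1)! × 2! = 24 × 2 = 48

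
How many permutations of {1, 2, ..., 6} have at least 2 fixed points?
Exactly j fixed points: C(6,j)·!(6-j); sum over j ≥ 2 (derangement numbers via !m = (m-1)·(!(m-1) + !(m-2)): !0..!4 = 1, 0, 1, 2, 9). Σ_{j=2}^{6} C(6,j)·!(6-j) = C(6,2)·!4 + C(6,3)·!3 + C(6,4)·!2 + C(6,5)·!1 + C(6,6)·!0 = 15·9 + 20·2 + 15·1 + 6·0 + 1·1 = 191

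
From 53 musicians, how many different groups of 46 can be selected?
C(53,46) = 53!/(46!×7!) = 154143080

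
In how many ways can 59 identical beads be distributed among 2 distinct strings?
C(59+2-1, 2-1) = C(60, 1) = 60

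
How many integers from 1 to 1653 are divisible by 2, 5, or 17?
⌊1653/2⌋+⌊1653/5⌋+⌊1653/17⌋ - ⌊1653/10⌋-⌊1653/34⌋-⌊1653/85⌋ + ⌊1653/170⌋ = 826+330+97 - 165-48-19 + 9 = 1030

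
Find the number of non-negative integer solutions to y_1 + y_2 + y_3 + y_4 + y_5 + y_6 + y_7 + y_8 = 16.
C(16+8-1, 8-1) = C(23, 7) = 245157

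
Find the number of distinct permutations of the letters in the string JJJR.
4! / (1! × 3!) = 4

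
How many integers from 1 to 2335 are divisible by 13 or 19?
⌊2335/13⌋ + ⌊2335/19⌋ - ⌊2335/247⌋ = 179 + 122 - 9 = 292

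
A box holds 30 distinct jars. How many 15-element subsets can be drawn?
C(30,15) = 30!/(15!×15!) = 155117520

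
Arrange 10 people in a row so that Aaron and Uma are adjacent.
Treat as block: (10-1)! × 2! = 362880 × 2 = 725760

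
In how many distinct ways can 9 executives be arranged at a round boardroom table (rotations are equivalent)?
Circular: fix one position, arrange the rest. (9-1)! = 40320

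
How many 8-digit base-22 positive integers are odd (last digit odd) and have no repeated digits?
Last∈{1,3,5,7,9,11,13,15,17,19,21}. Last=0: 0. Last nonzero: 11×20×P(20,6) = 6139584000. Total = 6139584000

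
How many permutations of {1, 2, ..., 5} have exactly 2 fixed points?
Choose the 2 fixed points C(5,2) = 10, derange the rest: !3 = Σ_{j=0}^{3} (-1)^j·3!/j! = 6 - 6 + 3 - 1 = 2. Product = 10 × 2 = 20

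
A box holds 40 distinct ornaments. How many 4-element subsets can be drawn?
C(40,4) = 40!/(4!×36!) = 91390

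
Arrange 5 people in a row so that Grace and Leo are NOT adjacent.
Total - adjacent = 5! - (5-1)!×2 = 120 - 48 = 72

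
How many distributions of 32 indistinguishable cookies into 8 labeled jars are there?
C(32+8-1, 8-1) = C(39, 7) = 15380937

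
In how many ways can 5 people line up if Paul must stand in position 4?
Fix one position: (5-1)! = 24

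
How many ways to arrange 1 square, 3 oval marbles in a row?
4! / (1! × 3!) = 4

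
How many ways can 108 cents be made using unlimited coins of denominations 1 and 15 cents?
Coefficient of x^108 in 1/(1-x^1) · 1/(1-x^15). Use j coins of 15 for j = 0..⌊108/15⌋ = 7, the rest in 1s: 7 + 1 = 8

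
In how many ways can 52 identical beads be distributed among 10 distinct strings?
C(52+10-1, 10-1) = C(61, 9) = 17341763505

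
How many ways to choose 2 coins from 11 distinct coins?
C(11,2) = 11!/(2!×9!) = 55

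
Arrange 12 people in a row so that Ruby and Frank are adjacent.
Treat as block: (12-1)! × 2! = 39916800 × 2 = 79833600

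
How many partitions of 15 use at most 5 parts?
By conjugation, equals partitions of 15 into parts ≤ 5. Let r_j(i) = number of partitions of i into parts ≤ j, for i = 0..15. r_1(i) = 1 for all i; r_j(i) = r_{j-1}(i) + r_j(i-j). Rows j = 2..5: ≤2: 1 1 2 2 3 3 4 4 5 5 6 6 7 7 8 8; ≤3: 1 1 2 3 4 5 7 8 10 12 14 16 19 21 24 27; ≤4: 1 1 2 3 5 6 9 11 15 18 23 27 34 39 47 54; ≤5: 1 1 2 3 5 7 10 13 18 23 30 37 47 57 70 84. r_5(15) = 84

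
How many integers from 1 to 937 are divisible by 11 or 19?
⌊937/11⌋ + ⌊937/19⌋ - ⌊937/209⌋ = 85 + 49 - 4 = 130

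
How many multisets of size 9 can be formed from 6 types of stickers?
C(9+6-1, 6-1) = C(14, 5) = 2002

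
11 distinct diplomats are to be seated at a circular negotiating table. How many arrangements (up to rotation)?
Circular: fix one position, arrange the rest. (11-1)! = 3628800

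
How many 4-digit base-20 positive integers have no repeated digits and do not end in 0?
Last digit: 19 nonzero choices. First digit: 18 (nonzero, ≠last). Middle 2: P(18,2) = 306. Total = 104652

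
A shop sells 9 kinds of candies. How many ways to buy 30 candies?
C(30+9-1, 9-1) = C(38, 8) = 48903492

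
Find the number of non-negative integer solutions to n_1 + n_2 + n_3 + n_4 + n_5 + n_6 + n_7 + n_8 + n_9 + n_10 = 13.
C(13+10-1, 10-1) = C(22, 9) = 497420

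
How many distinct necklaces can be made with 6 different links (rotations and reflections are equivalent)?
(6-1)!/2 = 120/2 = 60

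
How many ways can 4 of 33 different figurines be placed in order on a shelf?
P(33,4) = 33!/(33-4)! = 982080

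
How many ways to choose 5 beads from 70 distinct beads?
C(70,5) = 70!/(5!×65!) = 12103014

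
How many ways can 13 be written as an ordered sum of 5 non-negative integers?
C(13+5-1, 5-1) = C(17, 4) = 2380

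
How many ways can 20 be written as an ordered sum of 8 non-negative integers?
C(20+8-1, 8-1) = C(27, 7) = 888030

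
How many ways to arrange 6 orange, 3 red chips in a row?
9! / (6! × 3!) = 84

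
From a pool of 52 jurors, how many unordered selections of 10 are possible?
C(52,10) = 52!/(10!×42!) = 15820024220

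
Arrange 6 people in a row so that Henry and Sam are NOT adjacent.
Total - adjacent = 6! - (6-1)!×2 = 720 - 240 = 480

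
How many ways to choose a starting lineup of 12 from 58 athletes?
C(58,12) = 58!/(12!×46!) = 891794789340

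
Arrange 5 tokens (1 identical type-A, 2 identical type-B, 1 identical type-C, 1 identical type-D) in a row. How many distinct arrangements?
5! / (1! × 2! × 1! × 1!) = 60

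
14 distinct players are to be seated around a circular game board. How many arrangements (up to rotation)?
Circular: fix one position, arrange the rest. (14-1)! = 6227020800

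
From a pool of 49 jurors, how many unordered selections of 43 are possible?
C(49,43) = 49!/(43!×6!) = 13983816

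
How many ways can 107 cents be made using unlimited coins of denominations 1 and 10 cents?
Coefficient of x^107 in 1/(1-x^1) · 1/(1-x^10). Use j coins of 10 for j = 0..⌊107/10⌋ = 10, the rest in 1s: 10 + 1 = 11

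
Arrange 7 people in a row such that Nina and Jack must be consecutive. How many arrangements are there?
Treat the 2 as one block: (7-2+1)! × 2! = 720 × 2 = 1440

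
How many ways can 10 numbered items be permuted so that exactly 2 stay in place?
Choose the 2 fixed points C(10,2) = 45, derange the rest: !8 = Σ_{j=0}^{8} (-1)^j·8!/j! = 40320 - 40320 + 20160 - 6720 + 1680 - 336 + 56 - 8 + 1 = 14833. Product = 45 × 14833 = 667485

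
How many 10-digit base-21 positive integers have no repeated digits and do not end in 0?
Last digit: 20 nonzero choices. First digit: 19 (nonzero, ≠last). Middle 8: P(19,8) = 3047466240. Total = 1158037171200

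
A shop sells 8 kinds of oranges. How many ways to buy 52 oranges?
C(52+8-1, 8-1) = C(59, 7) = 341149446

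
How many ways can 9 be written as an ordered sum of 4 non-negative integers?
C(9+4-1, 4-1) = C(12, 3) = 220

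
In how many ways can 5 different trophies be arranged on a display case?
5! = 120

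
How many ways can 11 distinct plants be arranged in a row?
11! = 39916800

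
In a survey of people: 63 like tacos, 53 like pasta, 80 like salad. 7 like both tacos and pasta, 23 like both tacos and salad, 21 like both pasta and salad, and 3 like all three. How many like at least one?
|A∪B∪C| = 63+53+80-7-23-21+3 = 148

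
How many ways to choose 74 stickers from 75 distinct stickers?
C(75,74) = 75!/(74!×1!) = 75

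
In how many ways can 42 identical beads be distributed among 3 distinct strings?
C(42+3-1, 3-1) = C(44, 2) = 946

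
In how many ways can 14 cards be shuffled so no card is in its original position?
!14 = Σ_{j=0}^{14} (-1)^j·14!/j! = 87178291200 - 87178291200 + 43589145600 - 14529715200 + 3632428800 - 726485760 + 121080960 - 17297280 + 2162160 - 240240 + 24024 - 2184 + 182 - 14 + 1 = 32071101049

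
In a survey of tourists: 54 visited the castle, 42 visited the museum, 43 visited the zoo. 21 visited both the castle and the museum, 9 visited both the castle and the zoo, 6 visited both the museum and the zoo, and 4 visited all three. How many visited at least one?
|A∪B∪C| = 54+42+43-21-9-6+4 = 107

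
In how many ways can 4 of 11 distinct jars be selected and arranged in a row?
P(11,4) = 11!/(11-4)! = 7920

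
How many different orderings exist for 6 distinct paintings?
6! = 720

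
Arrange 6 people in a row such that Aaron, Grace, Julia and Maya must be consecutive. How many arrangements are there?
Treat the 4 as one block: (6-4+1)! × 4! = 6 × 24 = 144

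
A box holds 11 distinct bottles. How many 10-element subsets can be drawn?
C(11,10) = 11!/(10!×1!) = 11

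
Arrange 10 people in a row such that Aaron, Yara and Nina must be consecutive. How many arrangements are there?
Treat the 3 as one block: (10-3+1)! × 3! = 40320 × 6 = 241920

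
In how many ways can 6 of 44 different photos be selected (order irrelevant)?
C(44,6) = 44!/(6!×38!) = 7059052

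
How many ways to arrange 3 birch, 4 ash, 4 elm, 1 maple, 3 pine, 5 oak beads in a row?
20! / (3! × 4! × 4! × 1! × 3! × 5!) = 977728752000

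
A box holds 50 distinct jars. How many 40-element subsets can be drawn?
C(50,40) = 50!/(40!×10!) = 10272278170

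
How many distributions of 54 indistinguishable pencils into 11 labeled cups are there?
C(54+11-1, 11-1) = C(64, 10) = 151473214816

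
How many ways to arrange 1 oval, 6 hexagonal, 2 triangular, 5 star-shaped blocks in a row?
14! / (1! × 6! × 2! × 5!) = 504504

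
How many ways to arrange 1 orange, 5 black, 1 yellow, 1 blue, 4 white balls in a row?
12! / (1! × 5! × 1! × 1! × 4!) = 166320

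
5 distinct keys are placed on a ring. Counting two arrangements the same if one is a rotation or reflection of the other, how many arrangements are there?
(5-1)!/2 = 24/2 = 12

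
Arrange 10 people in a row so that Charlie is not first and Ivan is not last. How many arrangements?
By inclusion-exclusion: 10! - 2×(10-1)! + (10-2)! = 3628800 - 725760 + 40320 = 2943360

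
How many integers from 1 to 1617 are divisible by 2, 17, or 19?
⌊1617/2⌋+⌊1617/17⌋+⌊1617/19⌋ - ⌊1617/34⌋-⌊1617/38⌋-⌊1617/323⌋ + ⌊1617/646⌋ = 808+95+85 - 47-42-5 + 2 = 896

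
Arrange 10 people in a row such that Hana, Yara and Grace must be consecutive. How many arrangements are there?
Treat the 3 as one block: (10-3+1)! × 3! = 40320 × 6 = 241920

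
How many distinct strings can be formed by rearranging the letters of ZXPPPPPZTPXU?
12! / (6! × 1! × 2! × 1! × 2!) = 166320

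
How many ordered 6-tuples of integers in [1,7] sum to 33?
Coefficient of x^33 in (x + x² + ... + x^7)^6. By inclusion-exclusion on dice exceeding 7: Σ_j (-1)^j C(6,j)·C(33-1-7j, 5) = C(6,0)·C(32,5) - C(6,1)·C(25,5) + C(6,2)·C(18,5) - C(6,3)·C(11,5) = 1·201376 - 6·53130 + 15·8568 - 20·462 = 1876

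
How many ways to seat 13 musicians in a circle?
Circular: fix one position, arrange the rest. (13-1)! = 479001600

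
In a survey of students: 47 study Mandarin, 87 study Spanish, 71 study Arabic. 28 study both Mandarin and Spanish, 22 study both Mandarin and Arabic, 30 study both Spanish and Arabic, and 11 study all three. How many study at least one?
|A∪B∪C| = 47+87+71-28-22-30+11 = 136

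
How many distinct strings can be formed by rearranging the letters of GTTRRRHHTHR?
11! / (3! × 1! × 4! × 3!) = 46200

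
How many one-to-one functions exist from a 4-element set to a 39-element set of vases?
P(39,4) = 39!/(39-4)! = 1974024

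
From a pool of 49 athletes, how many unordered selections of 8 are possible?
C(49,8) = 49!/(8!×41!) = 450978066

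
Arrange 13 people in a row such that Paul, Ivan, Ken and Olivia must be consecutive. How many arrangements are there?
Treat the 4 as one block: (13-4+1)! × 4! = 3628800 × 24 = 87091200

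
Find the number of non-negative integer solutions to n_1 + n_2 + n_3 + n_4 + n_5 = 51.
C(51+5-1, 5-1) = C(55, 4) = 341055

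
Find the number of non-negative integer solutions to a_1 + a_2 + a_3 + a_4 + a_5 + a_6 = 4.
C(4+6-1, 6-1) = C(9, 5) = 126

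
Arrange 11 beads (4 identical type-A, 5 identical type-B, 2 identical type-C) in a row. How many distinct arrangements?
11! / (4! × 5! × 2!) = 6930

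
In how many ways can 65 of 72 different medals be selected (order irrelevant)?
C(72,65) = 72!/(65!×7!) = 1473109704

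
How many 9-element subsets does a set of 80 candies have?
C(80,9) = 80!/(9!×71!) = 231900297200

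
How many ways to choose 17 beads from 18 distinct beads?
C(18,17) = 18!/(17!×1!) = 18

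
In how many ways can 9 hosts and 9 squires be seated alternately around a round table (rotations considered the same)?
Fix one of the hosts: (9-1)! ways for the remaining hosts, × 9! ways for the squires = 40320 × 362880 = 14631321600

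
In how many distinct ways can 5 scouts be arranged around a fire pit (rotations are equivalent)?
Circular: fix one position, arrange the rest. (5-1)! = 24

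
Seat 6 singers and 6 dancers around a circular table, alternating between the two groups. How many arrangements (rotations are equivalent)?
Fix one of the singers: (6-1)! ways for the remaining singers, × 6! ways for the dancers = 120 × 720 = 86400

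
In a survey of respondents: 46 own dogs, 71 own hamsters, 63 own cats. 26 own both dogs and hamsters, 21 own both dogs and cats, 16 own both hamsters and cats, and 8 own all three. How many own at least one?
|A∪B∪C| = 46+71+63-26-21-16+8 = 125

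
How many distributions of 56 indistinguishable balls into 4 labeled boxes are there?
C(56+4-1, 4-1) = C(59, 3) = 32509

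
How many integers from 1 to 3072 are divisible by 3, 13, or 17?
⌊3072/3⌋+⌊3072/13⌋+⌊3072/17⌋ - ⌊3072/39⌋-⌊3072/51⌋-⌊3072/221⌋ + ⌊3072/663⌋ = 1024+236+180 - 78-60-13 + 4 = 1293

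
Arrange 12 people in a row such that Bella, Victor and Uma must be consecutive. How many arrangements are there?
Treat the 3 as one block: (12-3+1)! × 3! = 3628800 × 6 = 21772800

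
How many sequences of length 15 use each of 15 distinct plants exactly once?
15! = 1307674368000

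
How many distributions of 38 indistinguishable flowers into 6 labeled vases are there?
C(38+6-1, 6-1) = C(43, 5) = 962598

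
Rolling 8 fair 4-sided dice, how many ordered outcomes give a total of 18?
Coefficient of x^18 in (x + x² + ... + x^4)^8. By inclusion-exclusion on dice exceeding 4: Σ_j (-1)^j C(8,j)·C(18-1-4j, 7) = C(8,0)·C(17,7) - C(8,1)·C(13,7) + C(8,2)·C(9,7) = 1·19448 - 8·1716 + 28·36 = 6728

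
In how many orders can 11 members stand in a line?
11! = 39916800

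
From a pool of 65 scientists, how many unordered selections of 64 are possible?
C(65,64) = 65!/(64!×1!) = 65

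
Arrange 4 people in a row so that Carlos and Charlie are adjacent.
Treat as block: (4-1)! × 2! = 6 × 2 = 12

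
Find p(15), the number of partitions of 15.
Pentagonal recurrence p(n) = p(n-1) + p(n-2) - p(n-5) - p(n-7) + p(n-12) + p(n-15) - ... gives p(0..14) = 1, 1, 2, 3, 5, 7, 11, 15, 22, 30, 42, 56, 77, 101, 135. p(15) = p(14) + p(13) - p(10) - p(8) + p(3) + p(0) = 135 + 101 - 42 - 22 + 3 + 1 = 176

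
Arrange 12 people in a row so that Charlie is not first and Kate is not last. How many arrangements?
By inclusion-exclusion: 12! - 2×(12-1)! + (12-2)! = 479001600 - 79833600 + 3628800 = 402796800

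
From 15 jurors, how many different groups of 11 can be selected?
C(15,11) = 15!/(11!×4!) = 1365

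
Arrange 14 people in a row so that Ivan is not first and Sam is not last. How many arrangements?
By inclusion-exclusion: 14! - 2×(14-1)! + (14-2)! = 87178291200 - 12454041600 + 479001600 = 75203251200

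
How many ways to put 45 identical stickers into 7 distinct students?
C(45+7-1, 7-1) = C(51, 6) = 18009460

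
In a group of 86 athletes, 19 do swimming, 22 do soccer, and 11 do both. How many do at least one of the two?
|A∪B| = |A| + |B| - |A∩B| = 19 + 22 - 11 = 30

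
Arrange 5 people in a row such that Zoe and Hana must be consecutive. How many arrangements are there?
Treat the 2 as one block: (5-2+1)! × 2! = 24 × 2 = 48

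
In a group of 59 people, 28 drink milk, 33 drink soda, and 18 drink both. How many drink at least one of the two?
|A∪B| = |A| + |B| - |A∩B| = 28 + 33 - 18 = 43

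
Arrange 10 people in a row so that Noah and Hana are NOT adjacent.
Total - adjacent = 10! - (10-1)!×2 = 3628800 - 725760 = 2903040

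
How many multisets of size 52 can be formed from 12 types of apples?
C(52+12-1, 12-1) = C(63, 11) = 615790256823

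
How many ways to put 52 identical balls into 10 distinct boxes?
C(52+10-1, 10-1) = C(61, 9) = 17341763505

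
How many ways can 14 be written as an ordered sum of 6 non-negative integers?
C(14+6-1, 6-1) = C(19, 5) = 11628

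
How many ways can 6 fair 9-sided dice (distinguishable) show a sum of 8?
Coefficient of x^8 in (x + x² + ... + x^9)^6. By inclusion-exclusion on dice exceeding 9: Σ_j (-1)^j C(6,j)·C(8-1-9j, 5) = C(6,0)·C(7,5) = 1·21 = 21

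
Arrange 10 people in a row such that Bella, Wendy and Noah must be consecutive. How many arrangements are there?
Treat the 3 as one block: (10-3+1)! × 3! = 40320 × 6 = 241920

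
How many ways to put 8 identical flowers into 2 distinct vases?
C(8+2-1, 2-1) = C(9, 1) = 9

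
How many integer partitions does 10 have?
Pentagonal recurrence p(n) = p(n-1) + p(n-2) - p(n-5) - p(n-7) + p(n-12) + p(n-15) - ... gives p(0..9) = 1, 1, 2, 3, 5, 7, 11, 15, 22, 30. p(10) = p(9) + p(8) - p(5) - p(3) = 30 + 22 - 7 - 3 = 42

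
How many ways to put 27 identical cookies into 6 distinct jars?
C(27+6-1, 6-1) = C(32, 5) = 201376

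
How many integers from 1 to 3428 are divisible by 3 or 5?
⌊3428/3⌋ + ⌊3428/5⌋ - ⌊3428/15⌋ = 1142 + 685 - 228 = 1599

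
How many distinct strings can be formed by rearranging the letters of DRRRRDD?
7! / (4! × 3!) = 35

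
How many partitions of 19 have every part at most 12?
Let r_j(i) = number of partitions of i into parts ≤ j, for i = 0..19. r_1(i) = 1 for all i; r_j(i) = r_{j-1}(i) + r_j(i-j). Rows j = 2..12: ≤2: 1 1 2 2 3 3 4 4 5 5 6 6 7 7 8 8 9 9 10 10; ≤3: 1 1 2 3 4 5 7 8 10 12 14 16 19 21 24 27 30 33 37 40; ≤4: 1 1 2 3 5 6 9 11 15 18 23 27 34 39 47 54 64 72 84 94; ≤5: 1 1 2 3 5 7 10 13 18 23 30 37 47 57 70 84 101 119 141 164; ≤6: 1 1 2 3 5 7 11 14 20 26 35 44 58 71 90 110 136 163 199 235; ≤7: 1 1 2 3 5 7 11 15 21 28 38 49 65 82 105 131 164 201 248 300; ≤8: 1 1 2 3 5 7 11 15 22 29 40 52 70 89 116 146 186 230 288 352; ≤9: 1 1 2 3 5 7 11 15 22 30 41 54 73 94 123 157 201 252 318 393; ≤10: 1 1 2 3 5 7 11 15 22 30 42 55 75 97 128 164 212 267 340 423; ≤11: 1 1 2 3 5 7 11 15 22 30 42 56 76 99 131 169 219 278 355 445; ≤12: 1 1 2 3 5 7 11 15 22 30 42 56 77 100 133 172 224 285 366 460. r_12(19) = 460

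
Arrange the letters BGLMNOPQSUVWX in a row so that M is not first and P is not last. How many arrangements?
By inclusion-exclusion: 13! - 2×(13-1)! + (13-2)! = 6227020800 - 958003200 + 39916800 = 5308934400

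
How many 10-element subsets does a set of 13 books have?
C(13,10) = 13!/(10!×3!) = 286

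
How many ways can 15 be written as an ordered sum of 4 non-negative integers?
C(15+4-1, 4-1) = C(18, 3) = 816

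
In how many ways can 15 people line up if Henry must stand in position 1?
Fix one position: (15-1)! = 87178291200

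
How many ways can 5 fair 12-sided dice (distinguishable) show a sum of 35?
Coefficient of x^35 in (x + x² + ... + x^12)^5. By inclusion-exclusion on dice exceeding 12: Σ_j (-1)^j C(5,j)·C(35-1-12j, 4) = C(5,0)·C(34,4) - C(5,1)·C(22,4) + C(5,2)·C(10,4) = 1·46376 - 5·7315 + 10·210 = 11901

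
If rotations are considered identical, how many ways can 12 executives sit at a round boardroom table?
Circular: fix one position, arrange the rest. (12-1)! = 39916800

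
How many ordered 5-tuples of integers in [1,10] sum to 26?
Coefficient of x^26 in (x + x² + ... + x^10)^5. By inclusion-exclusion on dice exceeding 10: Σ_j (-1)^j C(5,j)·C(26-1-10j, 4) = C(5,0)·C(25,4) - C(5,1)·C(15,4) + C(5,2)·C(5,4) = 1·12650 - 5·1365 + 10·5 = 5875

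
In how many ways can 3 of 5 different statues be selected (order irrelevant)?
C(5,3) = 5!/(3!×2!) = 10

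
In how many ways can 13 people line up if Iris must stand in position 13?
Fix one position: (13-1)! = 479001600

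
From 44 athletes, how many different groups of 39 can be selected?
C(44,39) = 44!/(39!×5!) = 1086008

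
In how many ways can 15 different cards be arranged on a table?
15! = 1307674368000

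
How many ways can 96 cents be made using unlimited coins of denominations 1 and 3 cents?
Coefficient of x^96 in 1/(1-x^1) · 1/(1-x^3). Use j coins of 3 for j = 0..⌊96/3⌋ = 32, the rest in 1s: 32 + 1 = 33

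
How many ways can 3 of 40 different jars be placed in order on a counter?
P(40,3) = 40!/(40-3)! = 59280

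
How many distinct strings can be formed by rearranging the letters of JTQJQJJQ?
8! / (1! × 3! × 4!) = 280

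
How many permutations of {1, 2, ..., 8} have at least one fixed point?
Complement of the derangements. !8 = Σ_{j=0}^{8} (-1)^j·8!/j! = 40320 - 40320 + 20160 - 6720 + 1680 - 336 + 56 - 8 + 1 = 14833. 8! - !8 = 40320 - 14833 = 25487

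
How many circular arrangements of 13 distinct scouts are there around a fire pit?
Circular: fix one position, arrange the rest. (13-1)! = 479001600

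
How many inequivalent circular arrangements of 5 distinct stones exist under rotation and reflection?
(5-1)!/2 = 24/2 = 12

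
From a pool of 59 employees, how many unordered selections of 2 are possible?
C(59,2) = 59!/(2!×57!) = 1711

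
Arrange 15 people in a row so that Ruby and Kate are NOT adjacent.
Total - adjacent = 15! - (15-1)!×2 = 1307674368000 - 174356582400 = 1133317785600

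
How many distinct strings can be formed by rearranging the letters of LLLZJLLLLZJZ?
12! / (7! × 2! × 3!) = 7920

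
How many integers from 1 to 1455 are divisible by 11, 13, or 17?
⌊1455/11⌋+⌊1455/13⌋+⌊1455/17⌋ - ⌊1455/143⌋-⌊1455/187⌋-⌊1455/221⌋ + ⌊1455/2431⌋ = 132+111+85 - 10-7-6 + 0 = 305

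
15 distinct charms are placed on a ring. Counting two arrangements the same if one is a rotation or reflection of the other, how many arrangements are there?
(15-1)!/2 = 87178291200/2 = 43589145600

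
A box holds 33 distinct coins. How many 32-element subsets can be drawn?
C(33,32) = 33!/(32!×1!) = 33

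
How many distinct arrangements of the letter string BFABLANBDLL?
11! / (1! × 2! × 3! × 1! × 3! × 1!) = 554400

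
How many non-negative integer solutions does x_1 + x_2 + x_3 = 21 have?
C(21+3-1, 3-1) = C(23, 2) = 253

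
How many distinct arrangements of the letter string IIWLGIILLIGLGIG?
15! / (1! × 6! × 4! × 4!) = 3153150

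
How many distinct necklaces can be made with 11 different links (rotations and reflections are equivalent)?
(11-1)!/2 = 3628800/2 = 1814400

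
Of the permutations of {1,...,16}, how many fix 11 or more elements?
Exactly j fixed points: C(16,j)·!(16-j); sum over j ≥ 11 (derangement numbers via !m = (m-1)·(!(m-1) + !(m-2)): !0..!5 = 1, 0, 1, 2, 9, 44). Σ_{j=11}^{16} C(16,j)·!(16-j) = C(16,11)·!5 + C(16,12)·!4 + C(16,13)·!3 + C(16,14)·!2 + C(16,15)·!1 + C(16,16)·!0 = 4368·44 + 1820·9 + 560·2 + 120·1 + 16·0 + 1·1 = 209813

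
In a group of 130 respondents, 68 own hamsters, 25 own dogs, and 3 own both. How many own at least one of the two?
|A∪B| = |A| + |B| - |A∩B| = 68 + 25 - 3 = 90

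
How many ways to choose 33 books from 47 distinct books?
C(47,33) = 47!/(33!×14!) = 341643774795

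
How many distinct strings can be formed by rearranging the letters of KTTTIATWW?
9! / (4! × 1! × 1! × 2! × 1!) = 7560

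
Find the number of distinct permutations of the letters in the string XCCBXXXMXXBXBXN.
15! / (3! × 2! × 1! × 1! × 8!) = 2702700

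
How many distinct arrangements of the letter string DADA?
4! / (2! × 2!) = 6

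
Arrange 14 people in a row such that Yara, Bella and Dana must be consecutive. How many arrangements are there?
Treat the 3 as one block: (14-3+1)! × 3! = 479001600 × 6 = 2874009600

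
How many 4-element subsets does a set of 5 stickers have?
C(5,4) = 5!/(4!×1!) = 5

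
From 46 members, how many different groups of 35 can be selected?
C(46,35) = 46!/(35!×11!) = 13340783196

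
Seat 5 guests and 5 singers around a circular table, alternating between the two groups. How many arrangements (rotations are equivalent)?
Fix one of the guests: (5-1)! ways for the remaining guests, × 5! ways for the singers = 24 × 120 = 2880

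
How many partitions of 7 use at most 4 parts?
By conjugation, equals partitions of 7 into parts ≤ 4. Let r_j(i) = number of partitions of i into parts ≤ j, for i = 0..7. r_1(i) = 1 for all i; r_j(i) = r_{j-1}(i) + r_j(i-j). Rows j = 2..4: ≤2: 1 1 2 2 3 3 4 4; ≤3: 1 1 2 3 4 5 7 8; ≤4: 1 1 2 3 5 6 9 11. r_4(7) = 11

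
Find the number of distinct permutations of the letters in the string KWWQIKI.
7! / (2! × 2! × 1! × 2!) = 630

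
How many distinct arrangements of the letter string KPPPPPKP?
8! / (2! × 6!) = 28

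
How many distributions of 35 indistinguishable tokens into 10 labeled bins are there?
C(35+10-1, 10-1) = C(44, 9) = 708930508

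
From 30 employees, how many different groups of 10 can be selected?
C(30,10) = 30!/(10!×20!) = 30045015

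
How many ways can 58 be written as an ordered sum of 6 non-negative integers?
C(58+6-1, 6-1) = C(63, 5) = 7028847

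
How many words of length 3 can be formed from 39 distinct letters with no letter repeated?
P(39,3) = 39!/(39-3)! = 54834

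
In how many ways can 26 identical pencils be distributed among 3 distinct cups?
C(26+3-1, 3-1) = C(28, 2) = 378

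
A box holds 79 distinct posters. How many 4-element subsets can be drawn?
C(79,4) = 79!/(4!×75!) = 1502501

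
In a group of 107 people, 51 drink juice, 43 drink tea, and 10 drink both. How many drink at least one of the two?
|A∪B| = |A| + |B| - |A∩B| = 51 + 43 - 10 = 84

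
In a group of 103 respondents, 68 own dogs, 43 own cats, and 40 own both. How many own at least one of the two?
|A∪B| = |A| + |B| - |A∩B| = 68 + 43 - 40 = 71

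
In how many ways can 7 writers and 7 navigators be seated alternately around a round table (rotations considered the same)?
Fix one of the writers: (7-1)! ways for the remaining writers, × 7! ways for the navigators = 720 × 5040 = 3628800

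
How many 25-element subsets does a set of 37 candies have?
C(37,25) = 37!/(25!×12!) = 1852482996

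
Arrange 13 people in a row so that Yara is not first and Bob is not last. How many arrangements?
By inclusion-exclusion: 13! - 2×(13-1)! + (13-2)! = 6227020800 - 958003200 + 39916800 = 5308934400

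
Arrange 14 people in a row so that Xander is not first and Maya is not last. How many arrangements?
By inclusion-exclusion: 14! - 2×(14-1)! + (14-2)! = 87178291200 - 12454041600 + 479001600 = 75203251200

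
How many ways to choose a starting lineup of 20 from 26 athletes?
C(26,20) = 26!/(20!×6!) = 230230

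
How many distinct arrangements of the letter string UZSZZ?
5! / (1! × 1! × 3!) = 20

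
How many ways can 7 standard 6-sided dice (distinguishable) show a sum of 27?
Coefficient of x^27 in (x + x² + ... + x^6)^7. By inclusion-exclusion on dice exceeding 6: Σ_j (-1)^j C(7,j)·C(27-1-6j, 6) = C(7,0)·C(26,6) - C(7,1)·C(20,6) + C(7,2)·C(14,6) - C(7,3)·C(8,6) = 1·230230 - 7·38760 + 21·3003 - 35·28 = 20993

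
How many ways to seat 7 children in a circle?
Circular: fix one position, arrange the rest. (7-1)! = 720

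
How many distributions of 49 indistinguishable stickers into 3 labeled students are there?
C(49+3-1, 3-1) = C(51, 2) = 1275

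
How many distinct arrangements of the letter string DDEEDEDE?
8! / (4! × 4!) = 70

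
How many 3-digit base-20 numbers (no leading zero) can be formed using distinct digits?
First digit: 19 choices (nonzero). Then descending: 19 × 19 × 18 = 6498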